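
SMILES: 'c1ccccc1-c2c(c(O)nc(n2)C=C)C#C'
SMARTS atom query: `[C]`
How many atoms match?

4

The query [C] means: uppercase C matches aliphatic (non-aromatic) carbon only.
Check the 17 heavy atoms by environment: 2× n (aromatic) → no; 10× c (aromatic) → no; 4× C → match; 1× O → no.
That gives 4 matching atoms.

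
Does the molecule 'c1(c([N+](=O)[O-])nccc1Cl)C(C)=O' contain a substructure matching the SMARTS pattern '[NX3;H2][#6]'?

The pattern [NX3;H2][#6] describes a trivalent nitrogen with two H attached to carbon — a primary amine.
The closest candidate here is a nitro group (-[N+](=O)[O-]), but the nitrogen is [N+] with no H, not NX3H2. No other fragment satisfies the full query, so there is no match.

No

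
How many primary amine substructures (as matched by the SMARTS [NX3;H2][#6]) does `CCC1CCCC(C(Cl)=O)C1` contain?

0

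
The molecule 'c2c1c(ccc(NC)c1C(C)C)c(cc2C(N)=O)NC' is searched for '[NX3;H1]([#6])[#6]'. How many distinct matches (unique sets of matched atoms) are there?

2

[NX3;H1]([#6])[#6] is the SMARTS for a secondary amine: a trivalent nitrogen with one H, bonded to two carbons.
The molecule carries 2 separate instances of an N-methylamino group (-NHCH3) meeting every constraint; each maps to a distinct set of atoms, giving 2 matches.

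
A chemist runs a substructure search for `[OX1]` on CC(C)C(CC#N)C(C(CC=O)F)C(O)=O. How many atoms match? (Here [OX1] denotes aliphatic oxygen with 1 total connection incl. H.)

2

The query [OX1] means: aliphatic oxygen with one total connection — typically a carbonyl =O or an oxide.
Check the 16 heavy atoms by environment: 8× C (X4) → no; 1× C (X2) → no; 1× N (X1) → no; 2× C (X3) → no; 2× O (X1) → match; 1× F (X1) → no; 1× O (X2) → no.
That gives 2 matching atoms.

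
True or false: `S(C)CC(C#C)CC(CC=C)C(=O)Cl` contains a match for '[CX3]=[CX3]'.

The pattern [CX3]=[CX3] describes a non-aromatic C=C double bond between two sp2 carbons — an alkene.
The molecule carries a vinyl group (-CH=CH2), whose atoms satisfy every constraint of the query, so the pattern matches.

True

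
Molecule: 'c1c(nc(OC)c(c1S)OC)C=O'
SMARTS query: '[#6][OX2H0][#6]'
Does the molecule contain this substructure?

The pattern [#6][OX2H0][#6] describes an aliphatic oxygen bridging two carbons with no H on the oxygen — an ether.
The molecule carries a methoxy ether (-OCH3), whose atoms satisfy every constraint of the query, so the pattern matches.

Yes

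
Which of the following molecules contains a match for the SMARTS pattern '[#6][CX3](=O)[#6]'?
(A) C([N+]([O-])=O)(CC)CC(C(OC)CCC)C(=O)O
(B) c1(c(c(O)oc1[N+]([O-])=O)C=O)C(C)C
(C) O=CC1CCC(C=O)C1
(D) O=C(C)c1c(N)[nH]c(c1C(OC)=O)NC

[#6][CX3](=O)[#6] describes a carbonyl carbon (no H) flanked by two carbons (a ketone).
(A) has a carboxylic acid group (-C(=O)OH) but one neighbour of the carbonyl carbon is O, not C.
(B) has an aldehyde (-CHO) but the carbonyl carbon has H1, so it is not flanked by two carbons.
(C) has an aldehyde (-CHO) but the carbonyl carbon has H1, so it is not flanked by two carbons.
(D) contains an acetyl/ketone group (-C(=O)CH3), which satisfies every atom and bond constraint.
So the answer is (D).

D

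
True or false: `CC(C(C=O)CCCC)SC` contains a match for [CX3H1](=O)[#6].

True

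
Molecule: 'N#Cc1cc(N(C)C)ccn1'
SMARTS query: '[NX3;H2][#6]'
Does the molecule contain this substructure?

No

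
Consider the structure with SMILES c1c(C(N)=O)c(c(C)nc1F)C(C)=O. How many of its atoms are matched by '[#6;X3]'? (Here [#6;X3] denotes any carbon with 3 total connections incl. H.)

7

The query [#6;X3] means: any carbon (aromatic or not) with three total connections.
Check the 14 heavy atoms by environment: 1× n (aromatic, X2) → no; 5× c (aromatic, X3) → match; 2× C (X3) → match; 2× O (X1) → no; 1× N (X3) → no; 2× C (X4) → no; 1× F (X1) → no.
Summing the matching environments: 5 + 2 = 7 matching atoms.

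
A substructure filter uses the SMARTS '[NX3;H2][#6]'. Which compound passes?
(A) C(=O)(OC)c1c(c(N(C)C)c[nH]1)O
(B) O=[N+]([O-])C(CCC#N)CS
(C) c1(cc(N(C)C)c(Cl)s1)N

[NX3;H2][#6] describes a trivalent nitrogen with two H attached to carbon (a primary amine).
(A) has a dimethylamino group (-N(CH3)2) but the nitrogen has H0, not H2.
(B) has a nitrile (-C#N) but the nitrogen is NX1 (triple-bonded), not NX3 with two H.
(C) contains a primary amino group (-NH2), which satisfies every atom and bond constraint.
So the answer is (C).

C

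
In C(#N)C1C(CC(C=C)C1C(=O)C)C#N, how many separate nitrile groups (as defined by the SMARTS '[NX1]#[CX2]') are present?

[NX1]#[CX2] is the SMARTS for a nitrile: a nitrogen triple-bonded to a two-connected carbon.
The molecule carries 2 separate instances of a nitrile (-C#N) meeting every constraint; each maps to a distinct set of atoms, giving 2 matches.

2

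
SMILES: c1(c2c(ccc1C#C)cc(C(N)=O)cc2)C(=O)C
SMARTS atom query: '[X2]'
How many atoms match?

2

Check the 18 heavy atoms by environment: 10× c (aromatic, X3) → no; 2× C (X2) → match; 2× C (X3) → no; 2× O (X1) → no; 1× N (X3) → no; 1× C (X4) → no.
That gives 2 matching atoms.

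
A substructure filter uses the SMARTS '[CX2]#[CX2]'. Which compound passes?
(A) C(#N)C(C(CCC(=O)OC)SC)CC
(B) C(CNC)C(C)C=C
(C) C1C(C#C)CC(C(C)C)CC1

[CX2]#[CX2] describes a carbon-carbon triple bond (an alkyne).
(A) has a nitrile (-C#N) but the triple bond is C#N, not C#C.
(B) has a vinyl group (-CH=CH2) but the C=C is a double bond; both carbons are CX3, not CX2.
(C) contains an ethynyl group (-C#CH), which satisfies every atom and bond constraint.
So the answer is (C).

C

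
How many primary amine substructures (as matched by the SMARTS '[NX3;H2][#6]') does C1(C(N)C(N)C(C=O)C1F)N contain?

3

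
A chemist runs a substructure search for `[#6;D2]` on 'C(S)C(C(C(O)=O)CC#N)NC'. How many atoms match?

3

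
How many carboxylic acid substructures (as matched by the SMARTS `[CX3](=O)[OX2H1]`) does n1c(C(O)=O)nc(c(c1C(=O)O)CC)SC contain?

[CX3](=O)[OX2H1] is the SMARTS for a carboxylic acid: an sp2 carbon double-bonded to O and single-bonded to an -OH oxygen.
The molecule carries 2 separate instances of a carboxylic acid group (-C(=O)OH) meeting every constraint; each maps to a distinct set of atoms, giving 2 matches.

2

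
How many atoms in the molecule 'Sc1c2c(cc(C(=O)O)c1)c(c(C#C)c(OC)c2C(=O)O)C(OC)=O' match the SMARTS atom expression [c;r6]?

The query [c;r6] means: aromatic carbon that belongs to a six-membered ring.
Check the 25 heavy atoms by environment: 10× c (aromatic, in 6-ring) → match; 7× C (acyclic) → no; 7× O (acyclic) → no; 1× S (acyclic) → no.
That gives 10 matching atoms.

10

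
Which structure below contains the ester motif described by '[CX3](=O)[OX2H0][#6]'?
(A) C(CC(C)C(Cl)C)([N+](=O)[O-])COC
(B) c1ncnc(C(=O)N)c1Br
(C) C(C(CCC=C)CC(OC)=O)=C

C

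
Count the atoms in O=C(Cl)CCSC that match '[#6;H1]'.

The query [#6;H1] means: any carbon bearing exactly one hydrogen.
Check the 7 heavy atoms by environment: 2× C (H2) → no; 1× S (H0) → no; 1× C (H3) → no; 1× C (H0) → no; 1× O (H0) → no; 1× Cl (H0) → no.
No environment satisfies the query, so 0 matching atoms.

0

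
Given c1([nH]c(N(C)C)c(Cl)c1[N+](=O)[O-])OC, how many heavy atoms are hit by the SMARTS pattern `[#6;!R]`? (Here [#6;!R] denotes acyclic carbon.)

The query [#6;!R] means: carbon not in any ring.
Check the 14 heavy atoms by environment: 1× n (aromatic, in 5-ring) → no; 4× c (aromatic, in 5-ring) → no; 1× N (charge +1, acyclic) → no; 1× O (charge -1, acyclic) → no; 2× O (acyclic) → no; 3× C (acyclic) → match; 1× Cl (acyclic) → no; 1× N (acyclic) → no.
That gives 3 matching atoms.

3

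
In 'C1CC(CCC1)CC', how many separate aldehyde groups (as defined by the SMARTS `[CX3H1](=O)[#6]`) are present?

0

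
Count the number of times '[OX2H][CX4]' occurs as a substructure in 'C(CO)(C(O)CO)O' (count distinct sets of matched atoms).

4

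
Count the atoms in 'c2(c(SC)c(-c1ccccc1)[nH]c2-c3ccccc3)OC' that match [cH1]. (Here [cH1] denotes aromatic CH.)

The query [cH1] means: aromatic carbon bearing exactly one hydrogen.
Check the 21 heavy atoms by environment: 1× n (aromatic, H1) → no; 6× c (aromatic, H0) → no; 1× S (H0) → no; 2× C (H3) → no; 10× c (aromatic, H1) → match; 1× O (H0) → no.
That gives 10 matching atoms.

10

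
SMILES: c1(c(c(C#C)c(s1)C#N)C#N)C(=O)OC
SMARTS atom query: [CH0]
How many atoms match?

The query [CH0] means: aliphatic carbon with no attached hydrogen.
Check the 15 heavy atoms by environment: 1× s (aromatic, H0) → no; 4× c (aromatic, H0) → no; 4× C (H0) → match; 2× N (H0) → no; 2× O (H0) → no; 1× C (H3) → no; 1× C (H1) → no.
That gives 4 matching atoms.

4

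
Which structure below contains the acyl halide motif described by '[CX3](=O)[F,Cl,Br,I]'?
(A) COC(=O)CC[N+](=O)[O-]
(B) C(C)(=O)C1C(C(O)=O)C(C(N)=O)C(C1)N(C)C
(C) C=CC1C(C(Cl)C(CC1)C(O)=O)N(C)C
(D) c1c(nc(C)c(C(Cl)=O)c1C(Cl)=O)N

[CX3](=O)[F,Cl,Br,I] describes a carbonyl carbon bonded to a halogen (an acyl halide).
(A) has a methyl-ester group (-C(=O)OCH3) but the carbonyl is bonded to -O-C, not to a halogen.
(B) has a carboxylic acid group (-C(=O)OH) but the carbonyl is bonded to -OH, not to a halogen.
(C) has a carboxylic acid group (-C(=O)OH) but the carbonyl is bonded to -OH, not to a halogen.
(D) contains an acyl chloride (-C(=O)Cl), which satisfies every atom and bond constraint.
So the answer is (D).

D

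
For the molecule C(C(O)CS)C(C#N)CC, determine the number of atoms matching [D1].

4

Check the 10 heavy atoms by environment: 4× C (D2) → no; 2× C (D3) → no; 1× C (D1) → match; 1× O (D1) → match; 1× N (D1) → match; 1× S (D1) → match.
Summing the matching environments: 1 + 1 + 1 + 1 = 4 matching atoms.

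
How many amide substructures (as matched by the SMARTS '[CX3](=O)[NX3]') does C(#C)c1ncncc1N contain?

0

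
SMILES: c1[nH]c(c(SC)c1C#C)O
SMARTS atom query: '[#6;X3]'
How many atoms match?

4

The query [#6;X3] means: any carbon (aromatic or not) with three total connections.
Check the 10 heavy atoms by environment: 1× n (aromatic, X3) → no; 4× c (aromatic, X3) → match; 1× S (X2) → no; 1× C (X4) → no; 2× C (X2) → no; 1× O (X2) → no.
That gives 4 matching atoms.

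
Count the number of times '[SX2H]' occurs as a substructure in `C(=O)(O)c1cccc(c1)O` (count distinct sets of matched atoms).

[SX2H] is the SMARTS for a thiol: an aliphatic sulfur with two connections, one being H.
The molecule has a hydroxyl group (-OH), but it is an -OH, not an -SH; nothing else fits, so there are 0 matches.

0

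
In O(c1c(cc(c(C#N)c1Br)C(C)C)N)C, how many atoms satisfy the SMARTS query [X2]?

2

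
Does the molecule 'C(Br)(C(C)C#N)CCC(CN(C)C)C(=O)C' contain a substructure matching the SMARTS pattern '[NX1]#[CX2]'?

Yes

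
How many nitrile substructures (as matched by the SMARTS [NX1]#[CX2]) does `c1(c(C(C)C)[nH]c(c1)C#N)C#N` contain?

[NX1]#[CX2] is the SMARTS for a nitrile: a nitrogen triple-bonded to a two-connected carbon.
The molecule carries 2 separate instances of a nitrile (-C#N) meeting every constraint; each maps to a distinct set of atoms, giving 2 matches.

2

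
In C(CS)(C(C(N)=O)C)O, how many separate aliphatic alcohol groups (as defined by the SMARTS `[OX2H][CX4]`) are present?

[OX2H][CX4] is the SMARTS for an aliphatic alcohol: a hydroxyl oxygen bound to an sp3 (X4) carbon.
Exactly one fragment in the molecule meets all constraints, giving 1 match.

1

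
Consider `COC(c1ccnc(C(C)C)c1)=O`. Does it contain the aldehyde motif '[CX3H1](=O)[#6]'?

The pattern [CX3H1](=O)[#6] describes an sp2 carbon with one H, double-bonded to O and single-bonded to carbon — an aldehyde.
The closest candidate here is a methyl-ester group (-C(=O)OCH3), but the carbonyl carbon has H0, not H1. No other fragment satisfies the full query, so there is no match.

No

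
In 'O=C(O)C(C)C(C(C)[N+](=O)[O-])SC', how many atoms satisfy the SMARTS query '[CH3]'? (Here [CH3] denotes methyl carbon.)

Check the 13 heavy atoms by environment: 3× C (H3) → match; 3× C (H1) → no; 1× S (H0) → no; 1× C (H0) → no; 2× O (H0) → no; 1× O (H1) → no; 1× N (charge +1, H0) → no; 1× O (charge -1, H0) → no.
That gives 3 matching atoms.

3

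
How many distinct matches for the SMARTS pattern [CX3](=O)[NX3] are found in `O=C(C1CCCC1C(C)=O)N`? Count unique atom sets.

1

[CX3](=O)[NX3] is the SMARTS for an amide: a carbonyl carbon bonded to a trivalent nitrogen.
Exactly one fragment in the molecule meets all constraints, giving 1 match.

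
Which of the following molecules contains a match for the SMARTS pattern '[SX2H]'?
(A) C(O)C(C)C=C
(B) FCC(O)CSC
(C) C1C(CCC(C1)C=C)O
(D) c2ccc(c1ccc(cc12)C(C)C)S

[SX2H] describes an aliphatic sulfur with two connections, one being H (a thiol).
(A) has a hydroxyl group (-OH) but it is an -OH, not an -SH.
(B) has a methylthio ether (-SCH3) but the sulfur has H0 (bonded to two carbons), not H1.
(C) has a hydroxyl group (-OH) but it is an -OH, not an -SH.
(D) contains a thiol (-SH), which satisfies every atom and bond constraint.
So the answer is (D).

D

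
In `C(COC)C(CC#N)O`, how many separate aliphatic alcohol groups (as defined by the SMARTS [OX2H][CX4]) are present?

1

[OX2H][CX4] is the SMARTS for an aliphatic alcohol: a hydroxyl oxygen bound to an sp3 (X4) carbon.
Exactly one fragment in the molecule meets all constraints, giving 1 match.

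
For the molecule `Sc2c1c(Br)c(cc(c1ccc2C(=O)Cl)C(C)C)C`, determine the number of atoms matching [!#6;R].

0

The query [!#6;R] means: non-carbon atom that is part of a ring.
Check the 19 heavy atoms by environment: 10× c (aromatic, in 6-ring) → no; 5× C (acyclic) → no; 1× O (acyclic) → no; 1× Cl (acyclic) → no; 1× Br (acyclic) → no; 1× S (acyclic) → no.
No environment satisfies the query, so 0 matching atoms.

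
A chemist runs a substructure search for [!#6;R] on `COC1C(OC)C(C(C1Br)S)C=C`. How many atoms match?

0

The query [!#6;R] means: non-carbon atom that is part of a ring.
Check the 13 heavy atoms by environment: 5× C (in 5-ring) → no; 4× C (acyclic) → no; 1× S (acyclic) → no; 2× O (acyclic) → no; 1× Br (acyclic) → no.
No environment satisfies the query, so 0 matching atoms.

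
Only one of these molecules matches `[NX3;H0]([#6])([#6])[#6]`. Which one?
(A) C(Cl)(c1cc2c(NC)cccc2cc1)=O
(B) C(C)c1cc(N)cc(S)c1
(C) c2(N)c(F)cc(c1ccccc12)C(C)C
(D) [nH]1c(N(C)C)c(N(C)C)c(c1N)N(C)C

D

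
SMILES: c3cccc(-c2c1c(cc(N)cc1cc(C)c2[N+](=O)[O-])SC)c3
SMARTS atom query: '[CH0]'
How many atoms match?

0

The query [CH0] means: aliphatic carbon with no attached hydrogen.
Check the 23 heavy atoms by environment: 8× c (aromatic, H0) → no; 8× c (aromatic, H1) → no; 1× S (H0) → no; 2× C (H3) → no; 1× N (H2) → no; 1× N (charge +1, H0) → no; 1× O (charge -1, H0) → no; 1× O (H0) → no.
No environment satisfies the query, so 0 matching atoms.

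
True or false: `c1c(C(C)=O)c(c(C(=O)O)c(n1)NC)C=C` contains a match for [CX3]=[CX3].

The pattern [CX3]=[CX3] describes a non-aromatic C=C double bond between two sp2 carbons — an alkene.
The molecule carries a vinyl group (-CH=CH2), whose atoms satisfy every constraint of the query, so the pattern matches.

True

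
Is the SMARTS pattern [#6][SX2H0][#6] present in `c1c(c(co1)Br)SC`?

The pattern [#6][SX2H0][#6] describes an aliphatic sulfur bridging two carbons with no H on the sulfur — a thioether.
The molecule carries a methylthio ether (-SCH3), whose atoms satisfy every constraint of the query, so the pattern matches.

Yes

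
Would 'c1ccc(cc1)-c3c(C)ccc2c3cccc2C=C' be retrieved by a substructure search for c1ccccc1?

Yes

The pattern c1ccccc1 describes six aromatic carbons in a ring — a benzene ring.
The molecule carries a phenyl ring, whose atoms satisfy every constraint of the query, so the pattern matches.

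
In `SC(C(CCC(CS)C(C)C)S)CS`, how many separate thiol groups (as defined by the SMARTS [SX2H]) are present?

[SX2H] is the SMARTS for a thiol: an aliphatic sulfur with two connections, one being H.
The molecule carries 4 separate instances of a thiol (-SH) meeting every constraint; each maps to a distinct set of atoms, giving 4 matches.

4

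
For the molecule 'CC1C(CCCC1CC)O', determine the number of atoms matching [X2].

Check the 10 heavy atoms by environment: 9× C (X4) → no; 1× O (X2) → match.
That gives 1 matching atom.

1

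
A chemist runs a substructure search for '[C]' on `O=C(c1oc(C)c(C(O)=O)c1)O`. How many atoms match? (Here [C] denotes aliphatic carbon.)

3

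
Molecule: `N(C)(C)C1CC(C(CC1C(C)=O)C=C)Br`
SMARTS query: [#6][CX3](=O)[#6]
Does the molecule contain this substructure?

Yes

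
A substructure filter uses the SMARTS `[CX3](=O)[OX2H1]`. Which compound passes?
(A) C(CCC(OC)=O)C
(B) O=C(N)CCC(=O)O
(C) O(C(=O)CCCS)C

B

[CX3](=O)[OX2H1] describes an sp2 carbon double-bonded to O and single-bonded to an -OH oxygen (a carboxylic acid).
(A) has a methyl-ester group (-C(=O)OCH3) but the singly-bonded O has no H (OX2H0, not OX2H1).
(B) contains a carboxylic acid group (-C(=O)OH), which satisfies every atom and bond constraint.
(C) has a methyl-ester group (-C(=O)OCH3) but the singly-bonded O has no H (OX2H0, not OX2H1).
So the answer is (B).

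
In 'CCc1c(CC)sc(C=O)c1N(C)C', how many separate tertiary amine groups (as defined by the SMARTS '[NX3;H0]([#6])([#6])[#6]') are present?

1

[NX3;H0]([#6])([#6])[#6] is the SMARTS for a tertiary amine: a trivalent nitrogen with no H, bonded to three carbons.
Exactly one fragment in the molecule meets all constraints, giving 1 match.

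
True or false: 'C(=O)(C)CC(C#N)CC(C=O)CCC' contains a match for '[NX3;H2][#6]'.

False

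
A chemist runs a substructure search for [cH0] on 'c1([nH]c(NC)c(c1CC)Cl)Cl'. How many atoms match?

4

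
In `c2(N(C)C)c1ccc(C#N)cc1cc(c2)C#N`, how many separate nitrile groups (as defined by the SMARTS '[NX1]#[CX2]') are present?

2

[NX1]#[CX2] is the SMARTS for a nitrile: a nitrogen triple-bonded to a two-connected carbon.
The molecule carries 2 separate instances of a nitrile (-C#N) meeting every constraint; each maps to a distinct set of atoms, giving 2 matches.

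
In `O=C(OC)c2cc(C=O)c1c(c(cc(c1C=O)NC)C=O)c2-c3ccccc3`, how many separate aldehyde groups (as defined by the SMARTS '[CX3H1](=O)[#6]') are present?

3

[CX3H1](=O)[#6] is the SMARTS for an aldehyde: an sp2 carbon with one H, double-bonded to O and single-bonded to carbon.
The molecule carries 3 separate instances of an aldehyde (-CHO) meeting every constraint; each maps to a distinct set of atoms, giving 3 matches.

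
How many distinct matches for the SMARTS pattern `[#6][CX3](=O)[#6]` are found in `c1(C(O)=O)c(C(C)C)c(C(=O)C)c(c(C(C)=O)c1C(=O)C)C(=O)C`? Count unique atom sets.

[#6][CX3](=O)[#6] is the SMARTS for a ketone: a carbonyl carbon (no H) flanked by two carbons.
The molecule carries 4 separate instances of an acetyl/ketone group (-C(=O)CH3) meeting every constraint; each maps to a distinct set of atoms, giving 4 matches.

4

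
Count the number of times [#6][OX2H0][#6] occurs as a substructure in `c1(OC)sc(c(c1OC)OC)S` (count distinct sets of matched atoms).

3

[#6][OX2H0][#6] is the SMARTS for an ether: an aliphatic oxygen bridging two carbons with no H on the oxygen.
The molecule carries 3 separate instances of a methoxy ether (-OCH3) meeting every constraint; each maps to a distinct set of atoms, giving 3 matches.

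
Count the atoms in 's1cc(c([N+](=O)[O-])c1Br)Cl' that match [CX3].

0

Check the 10 heavy atoms by environment: 1× s (aromatic, X2) → no; 4× c (aromatic, X3) → no; 1× Cl (X1) → no; 1× Br (X1) → no; 1× N (charge +1, X3) → no; 1× O (charge -1, X1) → no; 1× O (X1) → no.
No environment satisfies the query, so 0 matching atoms.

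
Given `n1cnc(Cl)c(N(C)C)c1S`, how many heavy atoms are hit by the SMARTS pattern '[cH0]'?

The query [cH0] means: aromatic carbon with no attached hydrogen (substituted or ring-fusion).
Check the 11 heavy atoms by environment: 2× n (aromatic, H0) → no; 1× c (aromatic, H1) → no; 3× c (aromatic, H0) → match; 1× S (H1) → no; 1× Cl (H0) → no; 1× N (H0) → no; 2× C (H3) → no.
That gives 3 matching atoms.

3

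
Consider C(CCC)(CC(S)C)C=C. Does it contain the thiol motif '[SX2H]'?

Yes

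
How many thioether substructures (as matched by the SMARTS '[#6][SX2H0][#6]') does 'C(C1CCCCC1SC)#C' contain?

1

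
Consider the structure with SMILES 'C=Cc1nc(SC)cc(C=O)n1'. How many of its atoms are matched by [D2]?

6

The query [D2] means: atom with exactly two heavy-atom neighbours.
Check the 12 heavy atoms by environment: 2× n (aromatic, D2) → match; 3× c (aromatic, D3) → no; 1× c (aromatic, D2) → match; 2× C (D2) → match; 1× O (D1) → no; 1× S (D2) → match; 2× C (D1) → no.
Summing the matching environments: 2 + 1 + 2 + 1 = 6 matching atoms.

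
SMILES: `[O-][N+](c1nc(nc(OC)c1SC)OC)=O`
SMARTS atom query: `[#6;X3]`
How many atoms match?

4

Check the 15 heavy atoms by environment: 2× n (aromatic, X2) → no; 4× c (aromatic, X3) → match; 1× N (charge +1, X3) → no; 1× O (charge -1, X1) → no; 1× O (X1) → no; 1× S (X2) → no; 3× C (X4) → no; 2× O (X2) → no.
That gives 4 matching atoms.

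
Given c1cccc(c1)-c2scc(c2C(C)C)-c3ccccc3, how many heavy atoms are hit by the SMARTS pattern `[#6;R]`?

16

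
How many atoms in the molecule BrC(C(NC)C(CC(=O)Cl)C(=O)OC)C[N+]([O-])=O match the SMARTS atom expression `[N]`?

2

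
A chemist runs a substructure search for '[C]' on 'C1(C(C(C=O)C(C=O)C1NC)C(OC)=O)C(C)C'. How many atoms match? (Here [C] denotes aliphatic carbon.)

13

The query [C] means: uppercase C matches aliphatic (non-aromatic) carbon only.
Check the 18 heavy atoms by environment: 13× C → match; 1× N → no; 4× O → no.
That gives 13 matching atoms.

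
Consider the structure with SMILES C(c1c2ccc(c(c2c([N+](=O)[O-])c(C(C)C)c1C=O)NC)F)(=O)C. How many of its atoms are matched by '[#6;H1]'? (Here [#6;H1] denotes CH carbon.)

4

The query [#6;H1] means: any carbon bearing exactly one hydrogen.
Check the 24 heavy atoms by environment: 8× c (aromatic, H0) → no; 2× c (aromatic, H1) → match; 1× N (H1) → no; 4× C (H3) → no; 1× N (charge +1, H0) → no; 1× O (charge -1, H0) → no; 3× O (H0) → no; 1× F (H0) → no; 1× C (H0) → no; 2× C (H1) → match.
Summing the matching environments: 2 + 2 = 4 matching atoms.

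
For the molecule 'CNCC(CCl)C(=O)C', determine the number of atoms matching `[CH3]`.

Check the 9 heavy atoms by environment: 2× C (H2) → no; 1× C (H1) → no; 1× Cl (H0) → no; 1× N (H1) → no; 2× C (H3) → match; 1× C (H0) → no; 1× O (H0) → no.
That gives 2 matching atoms.

2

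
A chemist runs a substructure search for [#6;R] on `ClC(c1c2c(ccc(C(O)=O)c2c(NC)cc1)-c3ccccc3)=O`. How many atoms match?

The query [#6;R] means: carbon that is part of a ring.
Check the 24 heavy atoms by environment: 16× c (aromatic, in 6-ring) → match; 3× C (acyclic) → no; 3× O (acyclic) → no; 1× Cl (acyclic) → no; 1× N (acyclic) → no.
That gives 16 matching atoms.

16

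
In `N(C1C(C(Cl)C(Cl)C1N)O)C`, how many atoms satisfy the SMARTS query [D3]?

5

The query [D3] means: atom with exactly three heavy-atom neighbours.
Check the 11 heavy atoms by environment: 5× C (D3) → match; 1× N (D1) → no; 2× Cl (D1) → no; 1× O (D1) → no; 1× N (D2) → no; 1× C (D1) → no.
That gives 5 matching atoms.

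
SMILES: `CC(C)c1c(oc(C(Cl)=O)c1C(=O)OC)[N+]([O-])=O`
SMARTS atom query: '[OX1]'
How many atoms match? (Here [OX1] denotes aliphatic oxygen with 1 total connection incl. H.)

4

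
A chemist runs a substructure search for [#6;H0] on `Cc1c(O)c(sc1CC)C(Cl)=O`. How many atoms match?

5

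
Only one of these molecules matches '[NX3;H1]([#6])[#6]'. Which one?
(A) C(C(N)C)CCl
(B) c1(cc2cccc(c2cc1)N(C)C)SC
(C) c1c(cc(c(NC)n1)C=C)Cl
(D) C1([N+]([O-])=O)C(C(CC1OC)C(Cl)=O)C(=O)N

C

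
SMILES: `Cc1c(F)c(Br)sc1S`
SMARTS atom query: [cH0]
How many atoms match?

4

The query [cH0] means: aromatic carbon with no attached hydrogen (substituted or ring-fusion).
Check the 9 heavy atoms by environment: 1× s (aromatic, H0) → no; 4× c (aromatic, H0) → match; 1× Br (H0) → no; 1× F (H0) → no; 1× S (H1) → no; 1× C (H3) → no.
That gives 4 matching atoms.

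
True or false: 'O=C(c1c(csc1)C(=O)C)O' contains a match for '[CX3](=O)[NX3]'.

False

The pattern [CX3](=O)[NX3] describes a carbonyl carbon bonded to a trivalent nitrogen — an amide.
The closest candidate here is a carboxylic acid group (-C(=O)OH), but the carbonyl is bonded to O, not to an NX3 nitrogen. No other fragment satisfies the full query, so there is no match.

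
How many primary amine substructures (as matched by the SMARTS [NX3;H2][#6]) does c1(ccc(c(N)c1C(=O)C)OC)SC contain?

1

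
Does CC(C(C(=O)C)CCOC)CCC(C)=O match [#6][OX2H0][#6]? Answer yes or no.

The pattern [#6][OX2H0][#6] describes an aliphatic oxygen bridging two carbons with no H on the oxygen — an ether.
The molecule carries a methoxy ether (-OCH3), whose atoms satisfy every constraint of the query, so the pattern matches.

Yes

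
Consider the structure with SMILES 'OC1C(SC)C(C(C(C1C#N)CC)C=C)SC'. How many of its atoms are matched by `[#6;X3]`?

2

The query [#6;X3] means: any carbon (aromatic or not) with three total connections.
Check the 17 heavy atoms by environment: 10× C (X4) → no; 1× O (X2) → no; 2× S (X2) → no; 2× C (X3) → match; 1× C (X2) → no; 1× N (X1) → no.
That gives 2 matching atoms.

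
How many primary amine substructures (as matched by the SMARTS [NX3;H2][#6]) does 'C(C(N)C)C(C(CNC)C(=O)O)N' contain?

2

[NX3;H2][#6] is the SMARTS for a primary amine: a trivalent nitrogen with two H attached to carbon.
The molecule carries 2 separate instances of a primary amino group (-NH2) meeting every constraint; each maps to a distinct set of atoms, giving 2 matches.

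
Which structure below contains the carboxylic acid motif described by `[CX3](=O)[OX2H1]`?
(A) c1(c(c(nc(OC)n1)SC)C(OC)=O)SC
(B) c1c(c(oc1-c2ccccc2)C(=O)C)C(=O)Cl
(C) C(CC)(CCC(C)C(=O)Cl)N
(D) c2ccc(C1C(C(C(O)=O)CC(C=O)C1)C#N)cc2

D

[CX3](=O)[OX2H1] describes an sp2 carbon double-bonded to O and single-bonded to an -OH oxygen (a carboxylic acid).
(A) has a methyl-ester group (-C(=O)OCH3) but the singly-bonded O has no H (OX2H0, not OX2H1).
(B) has an acyl chloride (-C(=O)Cl) but the carbonyl is bonded to Cl, not to an -OH oxygen.
(C) has an acyl chloride (-C(=O)Cl) but the carbonyl is bonded to Cl, not to an -OH oxygen.
(D) contains a carboxylic acid group (-C(=O)OH), which satisfies every atom and bond constraint.
So the answer is (D).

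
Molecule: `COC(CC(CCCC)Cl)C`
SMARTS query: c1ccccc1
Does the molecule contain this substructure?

No

The pattern c1ccccc1 describes six aromatic carbons in a ring — a benzene ring.
The closest candidate here is a methyl group (-CH3), but no six-membered all-carbon aromatic ring is present. No other fragment satisfies the full query, so there is no match.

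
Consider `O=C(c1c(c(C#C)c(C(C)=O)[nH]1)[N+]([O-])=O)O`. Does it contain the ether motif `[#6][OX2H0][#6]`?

The pattern [#6][OX2H0][#6] describes an aliphatic oxygen bridging two carbons with no H on the oxygen — an ether.
The closest candidate here is a carboxylic acid group (-C(=O)OH), but the -OH oxygen has H1; the =O is OX1, not OX2. No other fragment satisfies the full query, so there is no match.

No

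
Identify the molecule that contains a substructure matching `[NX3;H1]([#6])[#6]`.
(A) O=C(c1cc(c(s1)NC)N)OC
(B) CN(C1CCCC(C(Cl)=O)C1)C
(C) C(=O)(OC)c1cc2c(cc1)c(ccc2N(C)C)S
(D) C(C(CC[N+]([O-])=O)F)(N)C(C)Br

A

[NX3;H1]([#6])[#6] describes a trivalent nitrogen with one H, bonded to two carbons (a secondary amine).
(A) contains an N-methylamino group (-NHCH3), which satisfies every atom and bond constraint.
(B) has a dimethylamino group (-N(CH3)2) but the nitrogen has H0, not H1.
(C) has a dimethylamino group (-N(CH3)2) but the nitrogen has H0, not H1.
(D) has a primary amino group (-NH2) but the nitrogen has H2 and only one carbon neighbour.
So the answer is (A).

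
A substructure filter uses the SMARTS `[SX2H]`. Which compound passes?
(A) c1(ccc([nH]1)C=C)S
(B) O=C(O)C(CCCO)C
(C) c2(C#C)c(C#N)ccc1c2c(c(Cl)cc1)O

[SX2H] describes an aliphatic sulfur with two connections, one being H (a thiol).
(A) contains a thiol (-SH), which satisfies every atom and bond constraint.
(B) has a hydroxyl group (-OH) but it is an -OH, not an -SH.
(C) has a hydroxyl group (-OH) but it is an -OH, not an -SH.
So the answer is (A).

A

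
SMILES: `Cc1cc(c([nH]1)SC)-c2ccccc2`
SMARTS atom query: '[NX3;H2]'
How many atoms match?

0

The query [NX3;H2] means: aliphatic N with 3 total connections, two of them H — an -NH2 nitrogen (amine or amide).
Check the 14 heavy atoms by environment: 1× n (aromatic, H1, X3) → no; 4× c (aromatic, H0, X3) → no; 6× c (aromatic, H1, X3) → no; 1× S (H0, X2) → no; 2× C (H3, X4) → no.
No environment satisfies the query, so 0 matching atoms.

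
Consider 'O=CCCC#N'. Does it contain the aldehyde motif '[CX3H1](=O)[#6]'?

Yes

The pattern [CX3H1](=O)[#6] describes an sp2 carbon with one H, double-bonded to O and single-bonded to carbon — an aldehyde.
The molecule carries an aldehyde (-CHO), whose atoms satisfy every constraint of the query, so the pattern matches.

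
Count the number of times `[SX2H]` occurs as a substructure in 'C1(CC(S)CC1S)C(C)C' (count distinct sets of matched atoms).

[SX2H] is the SMARTS for a thiol: an aliphatic sulfur with two connections, one being H.
The molecule carries 2 separate instances of a thiol (-SH) meeting every constraint; each maps to a distinct set of atoms, giving 2 matches.

2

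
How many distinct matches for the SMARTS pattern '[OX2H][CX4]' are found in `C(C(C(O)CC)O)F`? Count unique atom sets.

[OX2H][CX4] is the SMARTS for an aliphatic alcohol: a hydroxyl oxygen bound to an sp3 (X4) carbon.
The molecule carries 2 separate instances of a hydroxyl group (-OH) meeting every constraint; each maps to a distinct set of atoms, giving 2 matches.

2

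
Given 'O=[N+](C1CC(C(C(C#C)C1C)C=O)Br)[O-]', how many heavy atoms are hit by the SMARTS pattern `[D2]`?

The query [D2] means: atom with exactly two heavy-atom neighbours.
Check the 15 heavy atoms by environment: 5× C (D3) → no; 3× C (D2) → match; 2× C (D1) → no; 2× O (D1) → no; 1× Br (D1) → no; 1× N (charge +1, D3) → no; 1× O (charge -1, D1) → no.
That gives 3 matching atoms.

3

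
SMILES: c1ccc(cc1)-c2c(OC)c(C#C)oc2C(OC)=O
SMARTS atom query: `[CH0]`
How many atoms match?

2

The query [CH0] means: aliphatic carbon with no attached hydrogen.
Check the 19 heavy atoms by environment: 1× o (aromatic, H0) → no; 5× c (aromatic, H0) → no; 2× C (H0) → match; 3× O (H0) → no; 2× C (H3) → no; 5× c (aromatic, H1) → no; 1× C (H1) → no.
That gives 2 matching atoms.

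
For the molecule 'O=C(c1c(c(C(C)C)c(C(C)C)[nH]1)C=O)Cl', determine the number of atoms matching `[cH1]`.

The query [cH1] means: aromatic carbon bearing exactly one hydrogen.
Check the 16 heavy atoms by environment: 1× n (aromatic, H1) → no; 4× c (aromatic, H0) → no; 3× C (H1) → no; 2× O (H0) → no; 4× C (H3) → no; 1× C (H0) → no; 1× Cl (H0) → no.
No environment satisfies the query, so 0 matching atoms.

0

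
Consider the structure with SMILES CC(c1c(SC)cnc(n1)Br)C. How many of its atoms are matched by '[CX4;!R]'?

The query [CX4;!R] means: aliphatic carbon with four total connections, not in a ring.
Check the 12 heavy atoms by environment: 2× n (aromatic, X2, in 6-ring) → no; 4× c (aromatic, X3, in 6-ring) → no; 1× Br (X1, acyclic) → no; 4× C (X4, acyclic) → match; 1× S (X2, acyclic) → no.
That gives 4 matching atoms.

4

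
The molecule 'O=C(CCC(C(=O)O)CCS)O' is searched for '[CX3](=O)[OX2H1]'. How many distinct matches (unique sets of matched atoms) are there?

[CX3](=O)[OX2H1] is the SMARTS for a carboxylic acid: an sp2 carbon double-bonded to O and single-bonded to an -OH oxygen.
The molecule carries 2 separate instances of a carboxylic acid group (-C(=O)OH) meeting every constraint; each maps to a distinct set of atoms, giving 2 matches.

2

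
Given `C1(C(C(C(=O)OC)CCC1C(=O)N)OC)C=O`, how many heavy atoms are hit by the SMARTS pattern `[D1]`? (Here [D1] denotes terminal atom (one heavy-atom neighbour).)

6

The query [D1] means: atom with exactly one heavy-atom neighbour (degree 1).
Check the 17 heavy atoms by environment: 6× C (D3) → no; 3× C (D2) → no; 3× O (D1) → match; 2× O (D2) → no; 2× C (D1) → match; 1× N (D1) → match.
Summing the matching environments: 3 + 2 + 1 = 6 matching atoms.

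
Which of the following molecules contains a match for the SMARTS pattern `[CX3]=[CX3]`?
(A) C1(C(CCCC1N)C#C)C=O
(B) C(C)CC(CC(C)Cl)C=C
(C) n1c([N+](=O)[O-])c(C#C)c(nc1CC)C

B

[CX3]=[CX3] describes a non-aromatic C=C double bond between two sp2 carbons (an alkene).
(A) has an ethynyl group (-C#CH) but the C-C bond is a triple bond, not a double bond.
(B) contains a vinyl group (-CH=CH2), which satisfies every atom and bond constraint.
(C) has an ethyl group (-CH2CH3) but its C-C bond is a single bond between CX4 carbons, not CX3=CX3.
So the answer is (B).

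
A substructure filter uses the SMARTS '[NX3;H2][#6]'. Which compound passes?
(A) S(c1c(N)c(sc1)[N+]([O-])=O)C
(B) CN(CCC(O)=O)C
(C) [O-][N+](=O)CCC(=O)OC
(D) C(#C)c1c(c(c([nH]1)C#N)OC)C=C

[NX3;H2][#6] describes a trivalent nitrogen with two H attached to carbon (a primary amine).
(A) contains a primary amino group (-NH2), which satisfies every atom and bond constraint.
(B) has a dimethylamino group (-N(CH3)2) but the nitrogen has H0, not H2.
(C) has a nitro group (-[N+](=O)[O-]) but the nitrogen is [N+] with no H, not NX3H2.
(D) has a nitrile (-C#N) but the nitrogen is NX1 (triple-bonded), not NX3 with two H.
So the answer is (A).

A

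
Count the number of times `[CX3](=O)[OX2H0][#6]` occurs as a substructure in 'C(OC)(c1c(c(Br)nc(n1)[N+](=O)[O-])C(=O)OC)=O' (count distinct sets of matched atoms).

2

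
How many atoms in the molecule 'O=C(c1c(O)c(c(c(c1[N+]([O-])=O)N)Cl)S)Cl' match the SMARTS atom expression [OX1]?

3

The query [OX1] means: aliphatic oxygen with one total connection — typically a carbonyl =O or an oxide.
Check the 16 heavy atoms by environment: 6× c (aromatic, X3) → no; 1× S (X2) → no; 1× N (charge +1, X3) → no; 1× O (charge -1, X1) → match; 2× O (X1) → match; 1× C (X3) → no; 2× Cl (X1) → no; 1× O (X2) → no; 1× N (X3) → no.
Summing the matching environments: 1 + 2 = 3 matching atoms.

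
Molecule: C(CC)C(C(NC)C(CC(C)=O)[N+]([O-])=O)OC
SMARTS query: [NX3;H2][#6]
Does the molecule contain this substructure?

The pattern [NX3;H2][#6] describes a trivalent nitrogen with two H attached to carbon — a primary amine.
The closest candidate here is a nitro group (-[N+](=O)[O-]), but the nitrogen is [N+] with no H, not NX3H2. No other fragment satisfies the full query, so there is no match.

No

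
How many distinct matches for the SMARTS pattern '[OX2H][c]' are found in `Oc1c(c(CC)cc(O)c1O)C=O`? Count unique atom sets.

[OX2H][c] is the SMARTS for a phenol: a hydroxyl oxygen attached to an aromatic carbon.
The molecule carries 3 separate instances of a hydroxyl group (-OH) meeting every constraint; each maps to a distinct set of atoms, giving 3 matches.

3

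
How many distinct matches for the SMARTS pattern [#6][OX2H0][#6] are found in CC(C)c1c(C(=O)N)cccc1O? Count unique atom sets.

[#6][OX2H0][#6] is the SMARTS for an ether: an aliphatic oxygen bridging two carbons with no H on the oxygen.
The molecule has a hydroxyl group (-OH), but the oxygen has H1, not H0 bridging two carbons; nothing else fits, so there are 0 matches.

0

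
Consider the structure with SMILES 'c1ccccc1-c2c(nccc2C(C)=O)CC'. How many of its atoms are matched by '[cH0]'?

4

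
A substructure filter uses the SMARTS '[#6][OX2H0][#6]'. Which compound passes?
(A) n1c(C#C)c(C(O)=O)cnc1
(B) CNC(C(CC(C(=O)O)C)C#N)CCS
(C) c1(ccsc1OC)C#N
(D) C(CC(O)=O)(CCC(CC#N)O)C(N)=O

C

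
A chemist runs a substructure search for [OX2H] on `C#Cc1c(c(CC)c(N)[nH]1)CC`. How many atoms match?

0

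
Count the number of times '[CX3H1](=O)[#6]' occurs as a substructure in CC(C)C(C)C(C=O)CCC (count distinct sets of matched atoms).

[CX3H1](=O)[#6] is the SMARTS for an aldehyde: an sp2 carbon with one H, double-bonded to O and single-bonded to carbon.
Exactly one fragment in the molecule meets all constraints, giving 1 match.

1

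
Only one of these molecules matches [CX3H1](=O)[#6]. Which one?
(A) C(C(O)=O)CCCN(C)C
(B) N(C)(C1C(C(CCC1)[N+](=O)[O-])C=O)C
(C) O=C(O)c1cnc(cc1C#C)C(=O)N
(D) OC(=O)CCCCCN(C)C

[CX3H1](=O)[#6] describes an sp2 carbon with one H, double-bonded to O and single-bonded to carbon (an aldehyde).
(A) has a carboxylic acid group (-C(=O)OH) but the carbonyl carbon has H0 and is bonded to O, not H1.
(B) contains an aldehyde (-CHO), which satisfies every atom and bond constraint.
(C) has a carboxylic acid group (-C(=O)OH) but the carbonyl carbon has H0 and is bonded to O, not H1.
(D) has a carboxylic acid group (-C(=O)OH) but the carbonyl carbon has H0 and is bonded to O, not H1.
So the answer is (B).

B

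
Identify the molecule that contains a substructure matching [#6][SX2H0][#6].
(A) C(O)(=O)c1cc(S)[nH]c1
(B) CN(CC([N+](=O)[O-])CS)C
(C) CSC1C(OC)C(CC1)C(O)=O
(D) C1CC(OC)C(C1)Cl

C

[#6][SX2H0][#6] describes an aliphatic sulfur bridging two carbons with no H on the sulfur (a thioether).
(A) has a thiol (-SH) but the sulfur has H1, not H0 bridging two carbons.
(B) has a thiol (-SH) but the sulfur has H1, not H0 bridging two carbons.
(C) contains a methylthio ether (-SCH3), which satisfies every atom and bond constraint.
(D) has a methoxy ether (-OCH3) but the bridging atom is O, not S.
So the answer is (C).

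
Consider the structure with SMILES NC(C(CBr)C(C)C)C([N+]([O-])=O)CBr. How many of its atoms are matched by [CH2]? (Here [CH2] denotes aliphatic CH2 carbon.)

2

Check the 14 heavy atoms by environment: 2× C (H2) → match; 4× C (H1) → no; 1× N (H2) → no; 2× C (H3) → no; 1× N (charge +1, H0) → no; 1× O (charge -1, H0) → no; 1× O (H0) → no; 2× Br (H0) → no.
That gives 2 matching atoms.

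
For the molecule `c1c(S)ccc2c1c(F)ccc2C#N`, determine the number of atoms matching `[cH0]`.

5

The query [cH0] means: aromatic carbon with no attached hydrogen (substituted or ring-fusion).
Check the 14 heavy atoms by environment: 5× c (aromatic, H0) → match; 5× c (aromatic, H1) → no; 1× C (H0) → no; 1× N (H0) → no; 1× F (H0) → no; 1× S (H1) → no.
That gives 5 matching atoms.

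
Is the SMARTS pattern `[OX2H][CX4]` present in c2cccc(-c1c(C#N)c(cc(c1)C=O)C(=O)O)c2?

No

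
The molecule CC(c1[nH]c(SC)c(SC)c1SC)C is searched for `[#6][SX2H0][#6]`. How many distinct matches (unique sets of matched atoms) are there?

[#6][SX2H0][#6] is the SMARTS for a thioether: an aliphatic sulfur bridging two carbons with no H on the sulfur.
The molecule carries 3 separate instances of a methylthio ether (-SCH3) meeting every constraint; each maps to a distinct set of atoms, giving 3 matches.

3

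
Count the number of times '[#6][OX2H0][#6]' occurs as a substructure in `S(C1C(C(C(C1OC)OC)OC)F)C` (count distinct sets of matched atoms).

3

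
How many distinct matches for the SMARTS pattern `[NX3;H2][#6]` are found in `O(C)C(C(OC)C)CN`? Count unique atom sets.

1

[NX3;H2][#6] is the SMARTS for a primary amine: a trivalent nitrogen with two H attached to carbon.
Exactly one fragment in the molecule meets all constraints, giving 1 match.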